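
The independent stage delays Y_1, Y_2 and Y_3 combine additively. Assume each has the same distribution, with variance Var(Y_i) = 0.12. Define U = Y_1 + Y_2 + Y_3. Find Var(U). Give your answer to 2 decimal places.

0.36

By independence, Var(U) = (1)²Var(Y_1) + (1)²Var(Y_2) + (1)²Var(Y_3)
= (1)²·0.12 + (1)²·0.12 + (1)²·0.12 = 0.36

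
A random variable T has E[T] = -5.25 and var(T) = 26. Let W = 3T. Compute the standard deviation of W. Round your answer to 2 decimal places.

15.30

var(3T) = (3)²·26 = 234
σ(W) = √234 ≈ 15.30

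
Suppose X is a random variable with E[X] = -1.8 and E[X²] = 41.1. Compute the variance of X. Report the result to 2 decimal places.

37.86

Var(X) = 41.1 − (-1.8)² = 37.86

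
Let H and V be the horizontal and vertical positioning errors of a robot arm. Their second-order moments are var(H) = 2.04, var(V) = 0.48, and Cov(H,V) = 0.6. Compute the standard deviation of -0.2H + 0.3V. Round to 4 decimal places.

var(-0.2H + 0.3V) = (-0.2)²·var(H) + (0.3)²·var(V) + 2·(-0.2)·(0.3)·Cov(H,V)
= 0.04·2.04 + 0.09·0.48 + -0.12·0.6 = 0.0528
σ(-0.2H + 0.3V) = √0.0528 ≈ 0.2298

0.2298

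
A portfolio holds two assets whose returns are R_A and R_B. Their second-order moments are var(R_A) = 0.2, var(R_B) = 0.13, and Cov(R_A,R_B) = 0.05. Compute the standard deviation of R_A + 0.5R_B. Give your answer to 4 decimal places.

var(R_A + 0.5R_B) = (1)²·var(R_A) + (0.5)²·var(R_B) + 2·(1)·(0.5)·Cov(R_A,R_B)
= 1·0.2 + 0.25·0.13 + 1·0.05 = 0.2825
SD(R_A + 0.5R_B) = √0.2825 ≈ 0.5315

0.5315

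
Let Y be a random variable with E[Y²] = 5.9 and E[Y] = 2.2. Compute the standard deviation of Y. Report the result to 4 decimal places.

Var(Y) = 5.9 − (2.2)² = 1.06
SD(Y) = √1.06 ≈ 1.0296

1.0296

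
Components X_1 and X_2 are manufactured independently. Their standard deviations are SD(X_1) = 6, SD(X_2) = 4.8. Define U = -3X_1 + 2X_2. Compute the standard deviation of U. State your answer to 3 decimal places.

20.400

Var(X_1) = 36, Var(X_2) = 23.04
By independence, Var(U) = (-3)²Var(X_1) + (2)²Var(X_2)
= (-3)²·36 + (2)²·23.04 = 416.16
SD(U) = √416.16 ≈ 20.400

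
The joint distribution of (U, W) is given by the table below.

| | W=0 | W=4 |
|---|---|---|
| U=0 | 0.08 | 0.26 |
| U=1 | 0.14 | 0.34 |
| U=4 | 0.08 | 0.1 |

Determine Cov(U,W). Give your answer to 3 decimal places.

-0.400

E[U] = 1.2,  E[W] = 2.8
E[UW] = 2.96
Cov(U,W) = E[UW] − E[U]E[W] = 2.96 − (1.2)(2.8) = -0.4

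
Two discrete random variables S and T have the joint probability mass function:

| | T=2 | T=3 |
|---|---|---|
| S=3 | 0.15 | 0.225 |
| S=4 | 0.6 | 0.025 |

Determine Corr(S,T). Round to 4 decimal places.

-0.6261

E[S] = 3.625,  E[T] = 2.25
E[ST] = 8.025
Cov(S,T) = E[ST] − E[S]E[T] = 8.025 − (3.625)(2.25) = -0.13125
var(S) = 0.234375,  var(T) = 0.1875
ρ = -0.13125 / √(0.234375·0.1875) ≈ -0.6261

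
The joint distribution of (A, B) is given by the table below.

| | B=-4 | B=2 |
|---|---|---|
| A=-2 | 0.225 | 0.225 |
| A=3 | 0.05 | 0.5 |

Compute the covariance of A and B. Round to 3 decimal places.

3.038

E[A] = 0.75,  E[B] = 0.35
E[AB] = 3.3
cov(A,B) = E[AB] − E[A]E[B] = 3.3 − (0.75)(0.35) = 3.0375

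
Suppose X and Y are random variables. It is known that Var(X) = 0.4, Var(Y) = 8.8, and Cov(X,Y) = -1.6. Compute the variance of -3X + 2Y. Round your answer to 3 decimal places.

Var(-3X + 2Y) = (-3)²·Var(X) + (2)²·Var(Y) + 2·(-3)·(2)·Cov(X,Y)
= 9·0.4 + 4·8.8 + -12·-1.6 = 58

58.000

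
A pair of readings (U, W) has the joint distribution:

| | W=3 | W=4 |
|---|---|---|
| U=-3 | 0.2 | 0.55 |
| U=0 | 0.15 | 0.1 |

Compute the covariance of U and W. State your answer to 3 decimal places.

E[U] = -2.25,  E[W] = 3.65
E[UW] = -8.4
Cov(U,W) = E[UW] − E[U]E[W] = -8.4 − (-2.25)(3.65) = -0.1875

-0.188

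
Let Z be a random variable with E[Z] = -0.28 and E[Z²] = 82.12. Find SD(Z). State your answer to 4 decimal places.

var(Z) = 82.12 − (-0.28)² = 82.0416
SD(Z) = √82.0416 ≈ 9.0577

9.0577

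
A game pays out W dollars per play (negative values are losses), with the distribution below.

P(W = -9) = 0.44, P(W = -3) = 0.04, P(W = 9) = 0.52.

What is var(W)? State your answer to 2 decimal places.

77.76

E[W] = (-9)(0.44) + (-3)(0.04) + (9)(0.52) = 0.6
E[W²] = (-9)²(0.44) + (-3)²(0.04) + (9)²(0.52) = 78.12
var(W) = E[W²] − (E[W])² = 78.12 − (0.6)² = 77.76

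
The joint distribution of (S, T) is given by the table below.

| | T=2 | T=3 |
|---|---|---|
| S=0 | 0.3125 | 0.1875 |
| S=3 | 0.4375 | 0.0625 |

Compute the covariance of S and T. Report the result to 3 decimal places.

E[S] = 1.5,  E[T] = 2.25
E[ST] = 3.1875
cov(S,T) = E[ST] − E[S]E[T] = 3.1875 − (1.5)(2.25) = -0.1875

-0.188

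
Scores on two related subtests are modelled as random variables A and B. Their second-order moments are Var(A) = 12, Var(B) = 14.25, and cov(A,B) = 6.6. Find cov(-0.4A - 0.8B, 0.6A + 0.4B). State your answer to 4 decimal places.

cov(-0.4A - 0.8B, 0.6A + 0.4B) = (-0.4)(0.6)Var(A) + (-0.8)(0.4)Var(B) + [(-0.4)(0.4) + (-0.8)(0.6)]cov(A,B)
= -0.24·12 + -0.32·14.25 + -0.64·6.6 = -11.664

-11.6640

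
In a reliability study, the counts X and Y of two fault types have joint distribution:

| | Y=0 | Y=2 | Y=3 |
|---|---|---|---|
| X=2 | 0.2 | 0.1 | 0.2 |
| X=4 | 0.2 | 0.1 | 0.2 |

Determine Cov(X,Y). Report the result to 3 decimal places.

0.000

E[X] = 3,  E[Y] = 1.6
E[XY] = 4.8
Cov(X,Y) = E[XY] − E[X]E[Y] = 4.8 − (3)(1.6) = 0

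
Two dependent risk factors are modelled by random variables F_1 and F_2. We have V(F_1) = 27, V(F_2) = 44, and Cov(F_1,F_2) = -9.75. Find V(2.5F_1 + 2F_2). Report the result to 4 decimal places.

247.2500

V(2.5F_1 + 2F_2) = (2.5)²·V(F_1) + (2)²·V(F_2) + 2·(2.5)·(2)·Cov(F_1,F_2)
= 6.25·27 + 4·44 + 10·-9.75 = 247.25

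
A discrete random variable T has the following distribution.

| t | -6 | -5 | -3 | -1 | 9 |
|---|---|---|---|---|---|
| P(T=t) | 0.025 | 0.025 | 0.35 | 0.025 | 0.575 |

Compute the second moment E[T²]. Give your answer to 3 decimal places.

51.275

E[T²] = (-6)²(0.025) + (-5)²(0.025) + (-3)²(0.35) + (-1)²(0.025) + (9)²(0.575) = 51.275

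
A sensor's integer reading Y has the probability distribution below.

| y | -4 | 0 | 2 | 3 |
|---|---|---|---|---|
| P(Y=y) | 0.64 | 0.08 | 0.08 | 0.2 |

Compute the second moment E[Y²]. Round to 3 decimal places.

12.360

E[Y²] = (-4)²(0.64) + (0)²(0.08) + (2)²(0.08) + (3)²(0.2) = 12.36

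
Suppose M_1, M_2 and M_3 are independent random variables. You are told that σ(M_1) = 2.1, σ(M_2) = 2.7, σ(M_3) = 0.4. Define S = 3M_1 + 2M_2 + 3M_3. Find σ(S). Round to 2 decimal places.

var(M_1) = 4.41, var(M_2) = 7.29, var(M_3) = 0.16
By independence, var(S) = (3)²var(M_1) + (2)²var(M_2) + (3)²var(M_3)
= (3)²·4.41 + (2)²·7.29 + (3)²·0.16 = 70.29
σ(S) = √70.29 ≈ 8.38

8.38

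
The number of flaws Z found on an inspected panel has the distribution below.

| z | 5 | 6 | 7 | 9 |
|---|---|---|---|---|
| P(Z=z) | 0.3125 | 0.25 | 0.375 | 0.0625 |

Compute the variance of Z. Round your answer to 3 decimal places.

1.188

E[Z] = (5)(0.3125) + (6)(0.25) + (7)(0.375) + (9)(0.0625) = 6.25
E[Z²] = (5)²(0.3125) + (6)²(0.25) + (7)²(0.375) + (9)²(0.0625) = 40.25
V(Z) = E[Z²] − (E[Z])² = 40.25 − (6.25)² = 1.1875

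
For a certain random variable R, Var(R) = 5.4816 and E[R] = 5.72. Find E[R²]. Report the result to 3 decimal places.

E[R²] = Var(R) + (E[R])² = 5.4816 + (5.72)² = 38.2

38.200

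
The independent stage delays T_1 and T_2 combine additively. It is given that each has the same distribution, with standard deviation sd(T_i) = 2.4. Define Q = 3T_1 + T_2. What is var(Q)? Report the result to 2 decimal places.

var(T_i) = (2.4)² = 5.76
By independence, var(Q) = (3)²var(T_1) + (1)²var(T_2)
= (3)²·5.76 + (1)²·5.76 = 57.6

57.60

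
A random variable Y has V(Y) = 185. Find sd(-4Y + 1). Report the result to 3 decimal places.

54.406

V(-4Y + 1) = (-4)²·185 = 2960
sd(-4Y + 1) = √2960 ≈ 54.406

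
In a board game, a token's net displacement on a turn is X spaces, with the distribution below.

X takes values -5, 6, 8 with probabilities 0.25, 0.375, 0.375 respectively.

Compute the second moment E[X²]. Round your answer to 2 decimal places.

E[X²] = (-5)²(0.25) + (6)²(0.375) + (8)²(0.375) = 43.75

43.75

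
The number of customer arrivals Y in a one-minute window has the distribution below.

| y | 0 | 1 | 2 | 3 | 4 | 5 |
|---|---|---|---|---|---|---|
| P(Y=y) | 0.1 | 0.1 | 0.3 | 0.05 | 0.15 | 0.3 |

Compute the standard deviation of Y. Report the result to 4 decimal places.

E[Y] = (0)(0.1) + (1)(0.1) + (2)(0.3) + (3)(0.05) + (4)(0.15) + (5)(0.3) = 2.95
E[Y²] = (0)²(0.1) + (1)²(0.1) + (2)²(0.3) + (3)²(0.05) + (4)²(0.15) + (5)²(0.3) = 11.65
Var(Y) = E[Y²] − (E[Y])² = 11.65 − (2.95)² = 2.9475
sd(Y) = √2.9475 ≈ 1.7168

1.7168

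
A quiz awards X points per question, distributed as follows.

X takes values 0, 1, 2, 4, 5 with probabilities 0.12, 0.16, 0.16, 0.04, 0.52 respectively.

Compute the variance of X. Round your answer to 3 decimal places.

3.942

E[X] = (0)(0.12) + (1)(0.16) + (2)(0.16) + (4)(0.04) + (5)(0.52) = 3.24
E[X²] = (0)²(0.12) + (1)²(0.16) + (2)²(0.16) + (4)²(0.04) + (5)²(0.52) = 14.44
var(X) = E[X²] − (E[X])² = 14.44 − (3.24)² = 3.9424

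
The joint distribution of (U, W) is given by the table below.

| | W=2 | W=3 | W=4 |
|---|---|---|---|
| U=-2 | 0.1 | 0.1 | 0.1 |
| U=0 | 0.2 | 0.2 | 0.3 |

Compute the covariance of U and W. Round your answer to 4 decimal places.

E[U] = -0.6,  E[W] = 3.1
E[UW] = -1.8
cov(U,W) = E[UW] − E[U]E[W] = -1.8 − (-0.6)(3.1) = 0.06

0.0600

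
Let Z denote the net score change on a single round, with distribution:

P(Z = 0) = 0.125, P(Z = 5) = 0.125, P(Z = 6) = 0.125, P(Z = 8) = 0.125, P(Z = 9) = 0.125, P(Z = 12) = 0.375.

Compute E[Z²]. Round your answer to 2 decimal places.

79.75

E[Z²] = (0)²(0.125) + (5)²(0.125) + (6)²(0.125) + (8)²(0.125) + (9)²(0.125) + (12)²(0.375) = 79.75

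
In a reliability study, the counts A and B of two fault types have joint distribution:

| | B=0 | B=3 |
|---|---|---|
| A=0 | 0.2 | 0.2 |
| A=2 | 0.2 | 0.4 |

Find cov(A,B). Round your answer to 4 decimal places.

E[A] = 1.2,  E[B] = 1.8
E[AB] = 2.4
cov(A,B) = E[AB] − E[A]E[B] = 2.4 − (1.2)(1.8) = 0.24

0.2400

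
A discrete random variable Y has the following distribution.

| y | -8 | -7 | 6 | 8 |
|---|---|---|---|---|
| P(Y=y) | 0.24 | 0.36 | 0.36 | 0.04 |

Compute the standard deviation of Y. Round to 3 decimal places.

6.684

E[Y] = (-8)(0.24) + (-7)(0.36) + (6)(0.36) + (8)(0.04) = -1.96
E[Y²] = (-8)²(0.24) + (-7)²(0.36) + (6)²(0.36) + (8)²(0.04) = 48.52
Var(Y) = E[Y²] − (E[Y])² = 48.52 − (-1.96)² = 44.6784
σ(Y) = √44.6784 ≈ 6.684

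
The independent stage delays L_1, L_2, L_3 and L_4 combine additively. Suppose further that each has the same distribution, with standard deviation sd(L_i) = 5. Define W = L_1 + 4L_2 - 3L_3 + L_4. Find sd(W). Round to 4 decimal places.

25.9808

Var(L_i) = (5)² = 25
By independence, Var(W) = (1)²Var(L_1) + (4)²Var(L_2) + (-3)²Var(L_3) + (1)²Var(L_4)
= (1)²·25 + (4)²·25 + (-3)²·25 + (1)²·25 = 675
sd(W) = √675 ≈ 25.9808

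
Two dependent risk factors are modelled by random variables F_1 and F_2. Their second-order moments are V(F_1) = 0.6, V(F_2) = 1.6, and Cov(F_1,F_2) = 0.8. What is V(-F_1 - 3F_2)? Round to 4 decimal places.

V(-F_1 - 3F_2) = (-1)²·V(F_1) + (-3)²·V(F_2) + 2·(-1)·(-3)·Cov(F_1,F_2)
= 1·0.6 + 9·1.6 + 6·0.8 = 19.8

19.8000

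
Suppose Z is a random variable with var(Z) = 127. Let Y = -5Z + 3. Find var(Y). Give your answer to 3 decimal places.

var(-5Z + 3) = (-5)²·var(Z) = 25·127 = 3175

3175.000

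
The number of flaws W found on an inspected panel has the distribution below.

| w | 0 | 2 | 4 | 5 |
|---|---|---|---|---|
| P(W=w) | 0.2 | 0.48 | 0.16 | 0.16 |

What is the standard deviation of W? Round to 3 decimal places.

E[W] = (0)(0.2) + (2)(0.48) + (4)(0.16) + (5)(0.16) = 2.4
E[W²] = (0)²(0.2) + (2)²(0.48) + (4)²(0.16) + (5)²(0.16) = 8.48
Var(W) = E[W²] − (E[W])² = 8.48 − (2.4)² = 2.72
SD(W) = √2.72 ≈ 1.649

1.649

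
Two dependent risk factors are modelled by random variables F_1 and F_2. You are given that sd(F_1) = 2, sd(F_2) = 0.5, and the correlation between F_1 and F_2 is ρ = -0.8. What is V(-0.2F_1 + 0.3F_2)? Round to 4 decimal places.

V(F_1) = (2)² = 4;  V(F_2) = (0.5)² = 0.25
Cov(F_1,F_2) = ρ·sd(F_1)·sd(F_2) = -0.8·2·0.5 = -0.8
V(-0.2F_1 + 0.3F_2) = (-0.2)²·V(F_1) + (0.3)²·V(F_2) + 2·(-0.2)·(0.3)·Cov(F_1,F_2)
= 0.04·4 + 0.09·0.25 + -0.12·-0.8 = 0.2785

0.2785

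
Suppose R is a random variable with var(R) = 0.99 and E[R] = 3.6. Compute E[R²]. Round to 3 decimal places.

13.950

E[R²] = var(R) + (E[R])² = 0.99 + (3.6)² = 13.95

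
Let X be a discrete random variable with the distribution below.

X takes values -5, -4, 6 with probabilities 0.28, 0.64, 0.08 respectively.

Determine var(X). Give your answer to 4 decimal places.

8.0096

E[X] = (-5)(0.28) + (-4)(0.64) + (6)(0.08) = -3.48
E[X²] = (-5)²(0.28) + (-4)²(0.64) + (6)²(0.08) = 20.12
var(X) = E[X²] − (E[X])² = 20.12 − (-3.48)² = 8.0096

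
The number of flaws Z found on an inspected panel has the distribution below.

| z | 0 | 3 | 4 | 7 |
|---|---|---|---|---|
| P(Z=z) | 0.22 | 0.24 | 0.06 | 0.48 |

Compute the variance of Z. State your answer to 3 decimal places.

E[Z] = (0)(0.22) + (3)(0.24) + (4)(0.06) + (7)(0.48) = 4.32
E[Z²] = (0)²(0.22) + (3)²(0.24) + (4)²(0.06) + (7)²(0.48) = 26.64
Var(Z) = E[Z²] − (E[Z])² = 26.64 − (4.32)² = 7.9776

7.978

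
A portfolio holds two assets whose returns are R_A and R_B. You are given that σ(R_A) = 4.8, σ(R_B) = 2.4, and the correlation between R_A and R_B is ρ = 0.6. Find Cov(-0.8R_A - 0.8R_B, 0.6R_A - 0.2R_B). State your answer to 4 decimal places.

-12.3494

var(R_A) = (4.8)² = 23.04;  var(R_B) = (2.4)² = 5.76
Cov(R_A,R_B) = ρ·σ(R_A)·σ(R_B) = 0.6·4.8·2.4 = 6.912
Cov(-0.8R_A - 0.8R_B, 0.6R_A - 0.2R_B) = (-0.8)(0.6)var(R_A) + (-0.8)(-0.2)var(R_B) + [(-0.8)(-0.2) + (-0.8)(0.6)]Cov(R_A,R_B)
= -0.48·23.04 + 0.16·5.76 + -0.32·6.912 = -12.34944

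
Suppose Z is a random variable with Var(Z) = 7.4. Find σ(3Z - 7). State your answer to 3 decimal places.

8.161

Var(3Z - 7) = (3)²·7.4 = 66.6
σ(3Z - 7) = √66.6 ≈ 8.161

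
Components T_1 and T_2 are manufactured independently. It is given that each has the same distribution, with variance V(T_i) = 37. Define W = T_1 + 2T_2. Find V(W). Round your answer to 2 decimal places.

By independence, V(W) = (1)²V(T_1) + (2)²V(T_2)
= (1)²·37 + (2)²·37 = 185

185.00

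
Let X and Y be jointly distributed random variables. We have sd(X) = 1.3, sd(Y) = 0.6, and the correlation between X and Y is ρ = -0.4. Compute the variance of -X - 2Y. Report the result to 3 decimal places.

1.882

Var(X) = (1.3)² = 1.69;  Var(Y) = (0.6)² = 0.36
Cov(X,Y) = ρ·sd(X)·sd(Y) = -0.4·1.3·0.6 = -0.312
Var(-X - 2Y) = (-1)²·Var(X) + (-2)²·Var(Y) + 2·(-1)·(-2)·Cov(X,Y)
= 1·1.69 + 4·0.36 + 4·-0.312 = 1.882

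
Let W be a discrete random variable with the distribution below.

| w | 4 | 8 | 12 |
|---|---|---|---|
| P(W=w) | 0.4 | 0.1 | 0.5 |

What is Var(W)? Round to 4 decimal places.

14.2400

E[W] = (4)(0.4) + (8)(0.1) + (12)(0.5) = 8.4
E[W²] = (4)²(0.4) + (8)²(0.1) + (12)²(0.5) = 84.8
Var(W) = E[W²] − (E[W])² = 84.8 − (8.4)² = 14.24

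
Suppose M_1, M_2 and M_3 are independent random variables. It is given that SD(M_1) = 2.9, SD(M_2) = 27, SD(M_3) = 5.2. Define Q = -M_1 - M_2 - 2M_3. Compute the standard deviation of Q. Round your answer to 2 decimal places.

29.08

Var(M_1) = 8.41, Var(M_2) = 729, Var(M_3) = 27.04
By independence, Var(Q) = (-1)²Var(M_1) + (-1)²Var(M_2) + (-2)²Var(M_3)
= (-1)²·8.41 + (-1)²·729 + (-2)²·27.04 = 845.57
SD(Q) = √845.57 ≈ 29.08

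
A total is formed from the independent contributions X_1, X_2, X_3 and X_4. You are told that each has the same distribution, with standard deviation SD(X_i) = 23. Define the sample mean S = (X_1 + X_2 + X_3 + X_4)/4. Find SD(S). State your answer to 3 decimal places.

11.500

var(X_i) = (23)² = 529
By independence, var(S) = (0.25)²var(X_1) + (0.25)²var(X_2) + (0.25)²var(X_3) + (0.25)²var(X_4)
= (0.25)²·529 + (0.25)²·529 + (0.25)²·529 + (0.25)²·529 = 132.25
SD(S) = √132.25 ≈ 11.500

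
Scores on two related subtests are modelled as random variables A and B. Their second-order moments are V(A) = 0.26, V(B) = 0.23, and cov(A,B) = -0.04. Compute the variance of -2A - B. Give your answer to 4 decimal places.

V(-2A - B) = (-2)²·V(A) + (-1)²·V(B) + 2·(-2)·(-1)·cov(A,B)
= 4·0.26 + 1·0.23 + 4·-0.04 = 1.11

1.1100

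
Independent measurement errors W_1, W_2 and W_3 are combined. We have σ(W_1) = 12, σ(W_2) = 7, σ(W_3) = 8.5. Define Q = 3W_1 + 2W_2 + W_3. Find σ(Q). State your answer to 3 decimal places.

Var(W_1) = 144, Var(W_2) = 49, Var(W_3) = 72.25
By independence, Var(Q) = (3)²Var(W_1) + (2)²Var(W_2) + (1)²Var(W_3)
= (3)²·144 + (2)²·49 + (1)²·72.25 = 1564.25
σ(Q) = √1564.25 ≈ 39.551

39.551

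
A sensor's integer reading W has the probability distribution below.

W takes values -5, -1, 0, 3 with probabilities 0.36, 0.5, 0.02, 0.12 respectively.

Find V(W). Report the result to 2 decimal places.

E[W] = (-5)(0.36) + (-1)(0.5) + (0)(0.02) + (3)(0.12) = -1.94
E[W²] = (-5)²(0.36) + (-1)²(0.5) + (0)²(0.02) + (3)²(0.12) = 10.58
V(W) = E[W²] − (E[W])² = 10.58 − (-1.94)² = 6.8164

6.82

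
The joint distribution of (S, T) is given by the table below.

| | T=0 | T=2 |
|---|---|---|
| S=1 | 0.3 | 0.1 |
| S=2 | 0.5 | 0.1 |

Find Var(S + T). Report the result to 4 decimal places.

0.8000

E[S] = 1.6,  E[T] = 0.4,  E[ST] = 0.6
Var(S) = 2.8 − (1.6)² = 0.24;  Var(T) = 0.8 − (0.4)² = 0.64
Cov(S,T) = 0.6 − (1.6)(0.4) = -0.04
Var(S + T) = (1)²·0.24 + (1)²·0.64 + 2·(1)·(1)·-0.04 = 0.8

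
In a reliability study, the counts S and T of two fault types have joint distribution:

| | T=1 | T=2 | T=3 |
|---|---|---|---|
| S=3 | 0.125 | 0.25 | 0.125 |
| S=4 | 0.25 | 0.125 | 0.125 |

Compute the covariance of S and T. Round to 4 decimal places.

E[S] = 3.5,  E[T] = 1.875
E[ST] = 6.5
cov(S,T) = E[ST] − E[S]E[T] = 6.5 − (3.5)(1.875) = -0.0625

-0.0625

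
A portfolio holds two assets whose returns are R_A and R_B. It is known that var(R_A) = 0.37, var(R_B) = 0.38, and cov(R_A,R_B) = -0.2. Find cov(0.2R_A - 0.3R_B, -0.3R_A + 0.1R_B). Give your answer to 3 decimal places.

cov(0.2R_A - 0.3R_B, -0.3R_A + 0.1R_B) = (0.2)(-0.3)var(R_A) + (-0.3)(0.1)var(R_B) + [(0.2)(0.1) + (-0.3)(-0.3)]cov(R_A,R_B)
= -0.06·0.37 + -0.03·0.38 + 0.11·-0.2 = -0.0556

-0.056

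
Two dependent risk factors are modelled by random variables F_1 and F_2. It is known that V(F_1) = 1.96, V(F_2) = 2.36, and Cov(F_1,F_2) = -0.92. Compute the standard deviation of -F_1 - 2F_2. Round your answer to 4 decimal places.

V(-F_1 - 2F_2) = (-1)²·V(F_1) + (-2)²·V(F_2) + 2·(-1)·(-2)·Cov(F_1,F_2)
= 1·1.96 + 4·2.36 + 4·-0.92 = 7.72
SD(-F_1 - 2F_2) = √7.72 ≈ 2.7785

2.7785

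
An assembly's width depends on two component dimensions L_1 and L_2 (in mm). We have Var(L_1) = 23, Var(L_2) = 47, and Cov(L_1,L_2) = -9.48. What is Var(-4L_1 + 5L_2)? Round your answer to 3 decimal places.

1922.200

Var(-4L_1 + 5L_2) = (-4)²·Var(L_1) + (5)²·Var(L_2) + 2·(-4)·(5)·Cov(L_1,L_2)
= 16·23 + 25·47 + -40·-9.48 = 1922.2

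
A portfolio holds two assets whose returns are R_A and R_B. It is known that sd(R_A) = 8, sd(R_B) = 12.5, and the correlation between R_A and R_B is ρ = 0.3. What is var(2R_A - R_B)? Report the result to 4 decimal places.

292.2500

var(R_A) = (8)² = 64;  var(R_B) = (12.5)² = 156.25
Cov(R_A,R_B) = ρ·sd(R_A)·sd(R_B) = 0.3·8·12.5 = 30
var(2R_A - R_B) = (2)²·var(R_A) + (-1)²·var(R_B) + 2·(2)·(-1)·Cov(R_A,R_B)
= 4·64 + 1·156.25 + -4·30 = 292.25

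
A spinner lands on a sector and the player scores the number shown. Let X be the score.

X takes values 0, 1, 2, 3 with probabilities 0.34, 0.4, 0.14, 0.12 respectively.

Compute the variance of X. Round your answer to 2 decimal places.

E[X] = (0)(0.34) + (1)(0.4) + (2)(0.14) + (3)(0.12) = 1.04
E[X²] = (0)²(0.34) + (1)²(0.4) + (2)²(0.14) + (3)²(0.12) = 2.04
var(X) = E[X²] − (E[X])² = 2.04 − (1.04)² = 0.9584

0.96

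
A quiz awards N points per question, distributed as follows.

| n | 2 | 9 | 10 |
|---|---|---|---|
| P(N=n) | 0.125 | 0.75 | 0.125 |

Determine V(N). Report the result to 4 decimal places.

E[N] = (2)(0.125) + (9)(0.75) + (10)(0.125) = 8.25
E[N²] = (2)²(0.125) + (9)²(0.75) + (10)²(0.125) = 73.75
V(N) = E[N²] − (E[N])² = 73.75 − (8.25)² = 5.6875

5.6875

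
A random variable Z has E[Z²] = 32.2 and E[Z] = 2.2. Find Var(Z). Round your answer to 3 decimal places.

Var(Z) = 32.2 − (2.2)² = 27.36

27.360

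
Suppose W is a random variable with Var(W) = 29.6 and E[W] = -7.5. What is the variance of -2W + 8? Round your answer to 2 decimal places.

118.40

Var(-2W + 8) = (-2)²·Var(W) = 4·29.6 = 118.4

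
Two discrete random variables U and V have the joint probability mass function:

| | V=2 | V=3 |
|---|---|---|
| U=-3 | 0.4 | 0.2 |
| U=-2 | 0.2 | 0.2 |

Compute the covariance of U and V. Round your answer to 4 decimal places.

0.0400

E[U] = -2.6,  E[V] = 2.4
E[UV] = -6.2
Cov(U,V) = E[UV] − E[U]E[V] = -6.2 − (-2.6)(2.4) = 0.04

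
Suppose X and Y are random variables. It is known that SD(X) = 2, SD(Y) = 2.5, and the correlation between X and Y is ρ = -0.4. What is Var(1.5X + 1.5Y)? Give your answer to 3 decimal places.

Var(X) = (2)² = 4;  Var(Y) = (2.5)² = 6.25
Cov(X,Y) = ρ·SD(X)·SD(Y) = -0.4·2·2.5 = -2
Var(1.5X + 1.5Y) = (1.5)²·Var(X) + (1.5)²·Var(Y) + 2·(1.5)·(1.5)·Cov(X,Y)
= 2.25·4 + 2.25·6.25 + 4.5·-2 = 14.0625

14.063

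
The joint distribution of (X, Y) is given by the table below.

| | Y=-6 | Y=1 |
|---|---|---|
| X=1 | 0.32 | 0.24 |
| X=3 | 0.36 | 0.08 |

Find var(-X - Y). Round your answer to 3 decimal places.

E[X] = 1.88,  E[Y] = -3.76,  E[XY] = -7.92
var(X) = 4.52 − (1.88)² = 0.9856;  var(Y) = 24.8 − (-3.76)² = 10.6624
cov(X,Y) = -7.92 − (1.88)(-3.76) = -0.8512
var(-X - Y) = (-1)²·0.9856 + (-1)²·10.6624 + 2·(-1)·(-1)·-0.8512 = 9.9456

9.946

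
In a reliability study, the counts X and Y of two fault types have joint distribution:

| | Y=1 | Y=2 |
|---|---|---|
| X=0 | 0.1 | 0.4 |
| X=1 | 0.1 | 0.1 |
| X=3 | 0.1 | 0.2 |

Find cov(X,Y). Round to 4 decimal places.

E[X] = 1.1,  E[Y] = 1.7
E[XY] = 1.8
cov(X,Y) = E[XY] − E[X]E[Y] = 1.8 − (1.1)(1.7) = -0.07

-0.0700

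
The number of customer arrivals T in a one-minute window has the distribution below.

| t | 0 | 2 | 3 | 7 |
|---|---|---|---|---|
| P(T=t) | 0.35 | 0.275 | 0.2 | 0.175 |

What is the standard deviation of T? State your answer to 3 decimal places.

E[T] = (0)(0.35) + (2)(0.275) + (3)(0.2) + (7)(0.175) = 2.375
E[T²] = (0)²(0.35) + (2)²(0.275) + (3)²(0.2) + (7)²(0.175) = 11.475
Var(T) = E[T²] − (E[T])² = 11.475 − (2.375)² = 5.834375
SD(T) = √5.834375 ≈ 2.415

2.415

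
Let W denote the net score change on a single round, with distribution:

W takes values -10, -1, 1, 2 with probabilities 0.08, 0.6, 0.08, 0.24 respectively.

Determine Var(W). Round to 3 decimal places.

E[W] = (-10)(0.08) + (-1)(0.6) + (1)(0.08) + (2)(0.24) = -0.84
E[W²] = (-10)²(0.08) + (-1)²(0.6) + (1)²(0.08) + (2)²(0.24) = 9.64
Var(W) = E[W²] − (E[W])² = 9.64 − (-0.84)² = 8.9344

8.934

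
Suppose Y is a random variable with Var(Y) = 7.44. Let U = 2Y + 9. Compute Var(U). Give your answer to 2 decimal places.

Var(2Y + 9) = (2)²·Var(Y) = 4·7.44 = 29.76

29.76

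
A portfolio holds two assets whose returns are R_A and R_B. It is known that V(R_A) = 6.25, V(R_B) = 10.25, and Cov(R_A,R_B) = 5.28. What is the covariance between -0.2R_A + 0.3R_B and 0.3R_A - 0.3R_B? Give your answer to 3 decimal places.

-0.506

Cov(-0.2R_A + 0.3R_B, 0.3R_A - 0.3R_B) = (-0.2)(0.3)V(R_A) + (0.3)(-0.3)V(R_B) + [(-0.2)(-0.3) + (0.3)(0.3)]Cov(R_A,R_B)
= -0.06·6.25 + -0.09·10.25 + 0.15·5.28 = -0.5055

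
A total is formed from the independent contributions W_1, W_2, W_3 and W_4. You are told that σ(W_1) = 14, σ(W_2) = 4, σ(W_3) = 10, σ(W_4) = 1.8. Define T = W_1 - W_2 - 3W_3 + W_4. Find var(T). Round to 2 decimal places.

var(W_1) = 196, var(W_2) = 16, var(W_3) = 100, var(W_4) = 3.24
By independence, var(T) = (1)²var(W_1) + (-1)²var(W_2) + (-3)²var(W_3) + (1)²var(W_4)
= (1)²·196 + (-1)²·16 + (-3)²·100 + (1)²·3.24 = 1115.24

1115.24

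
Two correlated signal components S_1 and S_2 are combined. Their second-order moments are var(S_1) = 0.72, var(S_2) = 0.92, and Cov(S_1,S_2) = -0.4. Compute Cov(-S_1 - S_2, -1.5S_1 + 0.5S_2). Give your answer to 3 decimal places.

Cov(-S_1 - S_2, -1.5S_1 + 0.5S_2) = (-1)(-1.5)var(S_1) + (-1)(0.5)var(S_2) + [(-1)(0.5) + (-1)(-1.5)]Cov(S_1,S_2)
= 1.5·0.72 + -0.5·0.92 + 1·-0.4 = 0.22

0.220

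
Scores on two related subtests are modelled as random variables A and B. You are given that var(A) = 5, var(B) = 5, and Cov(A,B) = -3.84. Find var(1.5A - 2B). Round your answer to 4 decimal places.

var(1.5A - 2B) = (1.5)²·var(A) + (-2)²·var(B) + 2·(1.5)·(-2)·Cov(A,B)
= 2.25·5 + 4·5 + -6·-3.84 = 54.29

54.2900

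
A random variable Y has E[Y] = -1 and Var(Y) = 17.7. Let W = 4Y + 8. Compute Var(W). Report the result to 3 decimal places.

283.200

Var(4Y + 8) = (4)²·Var(Y) = 16·17.7 = 283.2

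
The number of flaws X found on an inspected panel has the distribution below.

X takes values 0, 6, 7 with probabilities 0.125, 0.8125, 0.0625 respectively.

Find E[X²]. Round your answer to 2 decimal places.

32.31

E[X²] = (0)²(0.125) + (6)²(0.8125) + (7)²(0.0625) = 32.3125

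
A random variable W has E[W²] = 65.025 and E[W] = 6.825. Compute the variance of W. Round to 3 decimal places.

Var(W) = 65.025 − (6.825)² = 18.444375

18.444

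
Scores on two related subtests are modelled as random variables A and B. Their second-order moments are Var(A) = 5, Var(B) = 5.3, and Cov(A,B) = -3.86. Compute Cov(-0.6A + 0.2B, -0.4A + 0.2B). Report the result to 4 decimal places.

2.1840

Cov(-0.6A + 0.2B, -0.4A + 0.2B) = (-0.6)(-0.4)Var(A) + (0.2)(0.2)Var(B) + [(-0.6)(0.2) + (0.2)(-0.4)]Cov(A,B)
= 0.24·5 + 0.04·5.3 + -0.2·-3.86 = 2.184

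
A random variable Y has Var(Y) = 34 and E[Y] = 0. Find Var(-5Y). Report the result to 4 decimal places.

850.0000

Var(-5Y) = (-5)²·Var(Y) = 25·34 = 850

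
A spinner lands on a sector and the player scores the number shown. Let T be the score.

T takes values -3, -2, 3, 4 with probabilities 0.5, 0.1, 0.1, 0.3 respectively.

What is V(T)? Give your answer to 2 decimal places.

E[T] = (-3)(0.5) + (-2)(0.1) + (3)(0.1) + (4)(0.3) = -0.2
E[T²] = (-3)²(0.5) + (-2)²(0.1) + (3)²(0.1) + (4)²(0.3) = 10.6
V(T) = E[T²] − (E[T])² = 10.6 − (-0.2)² = 10.56

10.56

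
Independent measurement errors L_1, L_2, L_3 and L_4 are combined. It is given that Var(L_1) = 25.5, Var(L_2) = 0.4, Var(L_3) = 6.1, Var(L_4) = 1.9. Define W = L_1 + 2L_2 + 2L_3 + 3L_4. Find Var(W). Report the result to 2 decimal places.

By independence, Var(W) = (1)²Var(L_1) + (2)²Var(L_2) + (2)²Var(L_3) + (3)²Var(L_4)
= (1)²·25.5 + (2)²·0.4 + (2)²·6.1 + (3)²·1.9 = 68.6

68.60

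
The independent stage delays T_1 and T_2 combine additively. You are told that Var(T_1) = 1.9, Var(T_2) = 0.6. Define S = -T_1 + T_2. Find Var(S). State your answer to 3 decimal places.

2.500

By independence, Var(S) = (-1)²Var(T_1) + (1)²Var(T_2)
= (-1)²·1.9 + (1)²·0.6 = 2.5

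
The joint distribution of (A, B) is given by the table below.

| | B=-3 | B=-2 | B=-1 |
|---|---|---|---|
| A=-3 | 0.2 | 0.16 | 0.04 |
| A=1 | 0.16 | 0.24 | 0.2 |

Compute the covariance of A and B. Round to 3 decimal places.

0.448

E[A] = -0.6,  E[B] = -2.12
E[AB] = 1.72
Cov(A,B) = E[AB] − E[A]E[B] = 1.72 − (-0.6)(-2.12) = 0.448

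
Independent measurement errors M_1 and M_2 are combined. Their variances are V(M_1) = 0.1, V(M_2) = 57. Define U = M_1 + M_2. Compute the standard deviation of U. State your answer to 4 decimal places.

By independence, V(U) = (1)²V(M_1) + (1)²V(M_2)
= (1)²·0.1 + (1)²·57 = 57.1
sd(U) = √57.1 ≈ 7.5565

7.5565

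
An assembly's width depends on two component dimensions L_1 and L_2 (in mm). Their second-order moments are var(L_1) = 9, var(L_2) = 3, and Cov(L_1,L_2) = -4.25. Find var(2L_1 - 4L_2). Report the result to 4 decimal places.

var(2L_1 - 4L_2) = (2)²·var(L_1) + (-4)²·var(L_2) + 2·(2)·(-4)·Cov(L_1,L_2)
= 4·9 + 16·3 + -16·-4.25 = 152

152.0000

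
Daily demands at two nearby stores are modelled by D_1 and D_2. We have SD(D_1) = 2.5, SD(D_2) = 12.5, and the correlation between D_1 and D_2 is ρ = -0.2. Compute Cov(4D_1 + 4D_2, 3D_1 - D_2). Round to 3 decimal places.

-600.000

Var(D_1) = (2.5)² = 6.25;  Var(D_2) = (12.5)² = 156.25
Cov(D_1,D_2) = ρ·SD(D_1)·SD(D_2) = -0.2·2.5·12.5 = -6.25
Cov(4D_1 + 4D_2, 3D_1 - D_2) = (4)(3)Var(D_1) + (4)(-1)Var(D_2) + [(4)(-1) + (4)(3)]Cov(D_1,D_2)
= 12·6.25 + -4·156.25 + 8·-6.25 = -600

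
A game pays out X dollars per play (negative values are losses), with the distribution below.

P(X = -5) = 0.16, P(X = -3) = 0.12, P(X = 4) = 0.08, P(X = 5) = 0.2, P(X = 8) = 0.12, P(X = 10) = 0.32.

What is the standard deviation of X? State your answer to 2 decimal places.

E[X] = (-5)(0.16) + (-3)(0.12) + (4)(0.08) + (5)(0.2) + (8)(0.12) + (10)(0.32) = 4.32
E[X²] = (-5)²(0.16) + (-3)²(0.12) + (4)²(0.08) + (5)²(0.2) + (8)²(0.12) + (10)²(0.32) = 51.04
Var(X) = E[X²] − (E[X])² = 51.04 − (4.32)² = 32.3776
sd(X) = √32.3776 ≈ 5.69

5.69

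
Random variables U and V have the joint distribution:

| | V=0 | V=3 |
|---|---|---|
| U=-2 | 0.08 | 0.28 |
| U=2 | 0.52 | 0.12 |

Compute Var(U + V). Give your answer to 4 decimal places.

2.5824

E[U] = 0.56,  E[V] = 1.2,  E[UV] = -0.96
Var(U) = 4 − (0.56)² = 3.6864;  Var(V) = 3.6 − (1.2)² = 2.16
Cov(U,V) = -0.96 − (0.56)(1.2) = -1.632
Var(U + V) = (1)²·3.6864 + (1)²·2.16 + 2·(1)·(1)·-1.632 = 2.5824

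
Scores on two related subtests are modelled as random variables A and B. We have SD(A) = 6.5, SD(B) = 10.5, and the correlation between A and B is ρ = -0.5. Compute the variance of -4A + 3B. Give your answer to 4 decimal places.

2487.2500

V(A) = (6.5)² = 42.25;  V(B) = (10.5)² = 110.25
Cov(A,B) = ρ·SD(A)·SD(B) = -0.5·6.5·10.5 = -34.125
V(-4A + 3B) = (-4)²·V(A) + (3)²·V(B) + 2·(-4)·(3)·Cov(A,B)
= 16·42.25 + 9·110.25 + -24·-34.125 = 2487.25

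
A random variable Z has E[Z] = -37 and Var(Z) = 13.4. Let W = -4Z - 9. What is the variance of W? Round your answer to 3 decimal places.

Var(-4Z - 9) = (-4)²·Var(Z) = 16·13.4 = 214.4

214.400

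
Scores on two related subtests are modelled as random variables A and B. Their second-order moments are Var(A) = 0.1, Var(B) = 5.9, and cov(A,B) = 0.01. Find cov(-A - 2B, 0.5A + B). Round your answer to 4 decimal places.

-11.8700

cov(-A - 2B, 0.5A + B) = (-1)(0.5)Var(A) + (-2)(1)Var(B) + [(-1)(1) + (-2)(0.5)]cov(A,B)
= -0.5·0.1 + -2·5.9 + -2·0.01 = -11.87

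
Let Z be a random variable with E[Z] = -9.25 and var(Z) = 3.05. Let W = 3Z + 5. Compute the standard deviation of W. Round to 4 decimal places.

var(3Z + 5) = (3)²·3.05 = 27.45
SD(W) = √27.45 ≈ 5.2393

5.2393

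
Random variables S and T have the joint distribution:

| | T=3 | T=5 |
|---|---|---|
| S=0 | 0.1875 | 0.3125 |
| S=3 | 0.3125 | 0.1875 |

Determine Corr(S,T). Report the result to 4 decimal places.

E[S] = 1.5,  E[T] = 4
E[ST] = 5.625
Cov(S,T) = E[ST] − E[S]E[T] = 5.625 − (1.5)(4) = -0.375
V(S) = 2.25,  V(T) = 1
ρ = -0.375 / √(2.25·1) ≈ -0.2500

-0.2500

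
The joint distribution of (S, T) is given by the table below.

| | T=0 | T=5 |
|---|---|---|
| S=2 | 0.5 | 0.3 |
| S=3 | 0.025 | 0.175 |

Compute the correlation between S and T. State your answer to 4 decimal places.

0.4005

E[S] = 2.2,  E[T] = 2.375
E[ST] = 5.625
Cov(S,T) = E[ST] − E[S]E[T] = 5.625 − (2.2)(2.375) = 0.4
var(S) = 0.16,  var(T) = 6.234375
ρ = 0.4 / √(0.16·6.234375) ≈ 0.4005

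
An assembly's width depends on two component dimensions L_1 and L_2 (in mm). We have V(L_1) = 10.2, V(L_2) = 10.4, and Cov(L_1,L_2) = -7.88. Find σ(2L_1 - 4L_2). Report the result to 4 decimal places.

V(2L_1 - 4L_2) = (2)²·V(L_1) + (-4)²·V(L_2) + 2·(2)·(-4)·Cov(L_1,L_2)
= 4·10.2 + 16·10.4 + -16·-7.88 = 333.28
σ(2L_1 - 4L_2) = √333.28 ≈ 18.2560

18.2560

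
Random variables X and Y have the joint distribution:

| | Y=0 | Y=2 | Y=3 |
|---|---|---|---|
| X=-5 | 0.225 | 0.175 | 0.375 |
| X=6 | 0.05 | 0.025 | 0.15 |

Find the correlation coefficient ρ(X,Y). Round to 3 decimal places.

E[X] = -2.525,  E[Y] = 1.975
E[XY] = -4.375
cov(X,Y) = E[XY] − E[X]E[Y] = -4.375 − (-2.525)(1.975) = 0.611875
Var(X) = 21.099375,  Var(Y) = 1.624375
ρ = 0.611875 / √(21.099375·1.624375) ≈ 0.105

0.105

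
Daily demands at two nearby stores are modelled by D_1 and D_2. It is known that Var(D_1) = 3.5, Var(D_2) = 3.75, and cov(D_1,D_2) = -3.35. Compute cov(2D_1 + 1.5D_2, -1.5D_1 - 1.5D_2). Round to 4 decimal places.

-1.3500

cov(2D_1 + 1.5D_2, -1.5D_1 - 1.5D_2) = (2)(-1.5)Var(D_1) + (1.5)(-1.5)Var(D_2) + [(2)(-1.5) + (1.5)(-1.5)]cov(D_1,D_2)
= -3·3.5 + -2.25·3.75 + -5.25·-3.35 = -1.35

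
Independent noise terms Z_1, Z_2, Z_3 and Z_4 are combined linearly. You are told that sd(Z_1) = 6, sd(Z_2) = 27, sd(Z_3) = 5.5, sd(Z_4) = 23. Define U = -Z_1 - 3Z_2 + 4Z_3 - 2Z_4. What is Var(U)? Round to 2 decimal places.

9197.00

Var(Z_1) = 36, Var(Z_2) = 729, Var(Z_3) = 30.25, Var(Z_4) = 529
By independence, Var(U) = (-1)²Var(Z_1) + (-3)²Var(Z_2) + (4)²Var(Z_3) + (-2)²Var(Z_4)
= (-1)²·36 + (-3)²·729 + (4)²·30.25 + (-2)²·529 = 9197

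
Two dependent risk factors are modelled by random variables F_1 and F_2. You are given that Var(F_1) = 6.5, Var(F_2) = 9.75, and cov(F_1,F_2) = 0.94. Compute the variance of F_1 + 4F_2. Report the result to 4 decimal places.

Var(F_1 + 4F_2) = (1)²·Var(F_1) + (4)²·Var(F_2) + 2·(1)·(4)·cov(F_1,F_2)
= 1·6.5 + 16·9.75 + 8·0.94 = 170.02

170.0200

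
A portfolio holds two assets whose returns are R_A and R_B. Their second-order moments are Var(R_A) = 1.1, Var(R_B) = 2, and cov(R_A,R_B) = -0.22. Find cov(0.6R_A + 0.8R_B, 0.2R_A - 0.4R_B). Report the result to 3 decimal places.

-0.490

cov(0.6R_A + 0.8R_B, 0.2R_A - 0.4R_B) = (0.6)(0.2)Var(R_A) + (0.8)(-0.4)Var(R_B) + [(0.6)(-0.4) + (0.8)(0.2)]cov(R_A,R_B)
= 0.12·1.1 + -0.32·2 + -0.08·-0.22 = -0.4904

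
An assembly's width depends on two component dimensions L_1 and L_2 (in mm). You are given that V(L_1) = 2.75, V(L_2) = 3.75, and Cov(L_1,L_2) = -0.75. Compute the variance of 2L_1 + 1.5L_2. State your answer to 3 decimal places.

V(2L_1 + 1.5L_2) = (2)²·V(L_1) + (1.5)²·V(L_2) + 2·(2)·(1.5)·Cov(L_1,L_2)
= 4·2.75 + 2.25·3.75 + 6·-0.75 = 14.9375

14.938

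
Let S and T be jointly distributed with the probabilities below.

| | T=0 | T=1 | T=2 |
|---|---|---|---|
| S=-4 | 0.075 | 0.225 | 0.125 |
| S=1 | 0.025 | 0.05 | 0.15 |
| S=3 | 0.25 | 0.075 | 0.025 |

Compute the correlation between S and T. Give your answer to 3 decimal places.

-0.303

E[S] = -0.425,  E[T] = 0.95
E[ST] = -1.175
cov(S,T) = E[ST] − E[S]E[T] = -1.175 − (-0.425)(0.95) = -0.77125
Var(S) = 9.994375,  Var(T) = 0.6475
ρ = -0.77125 / √(9.994375·0.6475) ≈ -0.303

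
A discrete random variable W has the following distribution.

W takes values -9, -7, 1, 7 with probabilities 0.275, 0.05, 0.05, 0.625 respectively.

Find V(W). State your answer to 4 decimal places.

52.8400

E[W] = (-9)(0.275) + (-7)(0.05) + (1)(0.05) + (7)(0.625) = 1.6
E[W²] = (-9)²(0.275) + (-7)²(0.05) + (1)²(0.05) + (7)²(0.625) = 55.4
V(W) = E[W²] − (E[W])² = 55.4 − (1.6)² = 52.84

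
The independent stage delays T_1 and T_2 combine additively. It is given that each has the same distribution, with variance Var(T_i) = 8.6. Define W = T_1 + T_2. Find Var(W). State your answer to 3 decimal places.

By independence, Var(W) = (1)²Var(T_1) + (1)²Var(T_2)
= (1)²·8.6 + (1)²·8.6 = 17.2

17.200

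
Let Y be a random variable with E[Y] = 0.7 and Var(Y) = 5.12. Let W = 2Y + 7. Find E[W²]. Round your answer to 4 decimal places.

E[2Y + 7] = 2·0.7 + 7 = 8.4
Var(2Y + 7) = (2)²·5.12 = 20.48
E[W²] = Var(W) + (E[W])² = 20.48 + (8.4)² = 91.04

91.0400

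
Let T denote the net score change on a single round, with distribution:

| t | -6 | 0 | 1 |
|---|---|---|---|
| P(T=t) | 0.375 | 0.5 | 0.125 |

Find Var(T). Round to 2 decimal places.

E[T] = (-6)(0.375) + (0)(0.5) + (1)(0.125) = -2.125
E[T²] = (-6)²(0.375) + (0)²(0.5) + (1)²(0.125) = 13.625
Var(T) = E[T²] − (E[T])² = 13.625 − (-2.125)² = 9.109375

9.11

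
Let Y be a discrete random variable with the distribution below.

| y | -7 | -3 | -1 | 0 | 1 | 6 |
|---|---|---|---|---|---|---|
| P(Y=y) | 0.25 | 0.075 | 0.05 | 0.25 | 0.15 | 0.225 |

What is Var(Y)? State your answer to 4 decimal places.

20.9494

E[Y] = (-7)(0.25) + (-3)(0.075) + (-1)(0.05) + (0)(0.25) + (1)(0.15) + (6)(0.225) = -0.525
E[Y²] = (-7)²(0.25) + (-3)²(0.075) + (-1)²(0.05) + (0)²(0.25) + (1)²(0.15) + (6)²(0.225) = 21.225
Var(Y) = E[Y²] − (E[Y])² = 21.225 − (-0.525)² = 20.949375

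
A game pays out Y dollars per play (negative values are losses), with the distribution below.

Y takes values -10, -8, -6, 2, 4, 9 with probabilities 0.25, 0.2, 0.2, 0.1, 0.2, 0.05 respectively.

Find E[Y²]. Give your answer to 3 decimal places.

E[Y²] = (-10)²(0.25) + (-8)²(0.2) + (-6)²(0.2) + (2)²(0.1) + (4)²(0.2) + (9)²(0.05) = 52.65

52.650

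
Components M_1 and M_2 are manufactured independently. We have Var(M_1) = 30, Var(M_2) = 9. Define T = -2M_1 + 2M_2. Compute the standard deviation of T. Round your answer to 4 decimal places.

By independence, Var(T) = (-2)²Var(M_1) + (2)²Var(M_2)
= (-2)²·30 + (2)²·9 = 156
sd(T) = √156 ≈ 12.4900

12.4900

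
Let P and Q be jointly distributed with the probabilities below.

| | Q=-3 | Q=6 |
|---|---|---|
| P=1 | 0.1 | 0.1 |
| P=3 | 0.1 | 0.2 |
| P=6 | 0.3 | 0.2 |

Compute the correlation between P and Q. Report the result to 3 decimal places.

E[P] = 4.1,  E[Q] = 1.5
E[PQ] = 4.8
Cov(P,Q) = E[PQ] − E[P]E[Q] = 4.8 − (4.1)(1.5) = -1.35
Var(P) = 4.09,  Var(Q) = 20.25
ρ = -1.35 / √(4.09·20.25) ≈ -0.148

-0.148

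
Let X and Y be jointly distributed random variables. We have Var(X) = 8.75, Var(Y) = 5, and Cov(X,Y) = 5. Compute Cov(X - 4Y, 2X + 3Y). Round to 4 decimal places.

-67.5000

Cov(X - 4Y, 2X + 3Y) = (1)(2)Var(X) + (-4)(3)Var(Y) + [(1)(3) + (-4)(2)]Cov(X,Y)
= 2·8.75 + -12·5 + -5·5 = -67.5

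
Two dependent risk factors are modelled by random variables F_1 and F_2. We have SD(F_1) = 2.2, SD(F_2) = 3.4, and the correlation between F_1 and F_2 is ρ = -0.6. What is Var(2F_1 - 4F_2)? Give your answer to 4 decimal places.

Var(F_1) = (2.2)² = 4.84;  Var(F_2) = (3.4)² = 11.56
Cov(F_1,F_2) = ρ·SD(F_1)·SD(F_2) = -0.6·2.2·3.4 = -4.488
Var(2F_1 - 4F_2) = (2)²·Var(F_1) + (-4)²·Var(F_2) + 2·(2)·(-4)·Cov(F_1,F_2)
= 4·4.84 + 16·11.56 + -16·-4.488 = 276.128

276.1280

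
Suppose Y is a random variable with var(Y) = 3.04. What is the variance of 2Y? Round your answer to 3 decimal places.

12.160

var(2Y) = (2)²·var(Y) = 4·3.04 = 12.16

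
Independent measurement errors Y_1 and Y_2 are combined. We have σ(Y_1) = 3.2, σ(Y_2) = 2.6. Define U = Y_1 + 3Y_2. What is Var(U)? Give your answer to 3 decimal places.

Var(Y_1) = 10.24, Var(Y_2) = 6.76
By independence, Var(U) = (1)²Var(Y_1) + (3)²Var(Y_2)
= (1)²·10.24 + (3)²·6.76 = 71.08

71.080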